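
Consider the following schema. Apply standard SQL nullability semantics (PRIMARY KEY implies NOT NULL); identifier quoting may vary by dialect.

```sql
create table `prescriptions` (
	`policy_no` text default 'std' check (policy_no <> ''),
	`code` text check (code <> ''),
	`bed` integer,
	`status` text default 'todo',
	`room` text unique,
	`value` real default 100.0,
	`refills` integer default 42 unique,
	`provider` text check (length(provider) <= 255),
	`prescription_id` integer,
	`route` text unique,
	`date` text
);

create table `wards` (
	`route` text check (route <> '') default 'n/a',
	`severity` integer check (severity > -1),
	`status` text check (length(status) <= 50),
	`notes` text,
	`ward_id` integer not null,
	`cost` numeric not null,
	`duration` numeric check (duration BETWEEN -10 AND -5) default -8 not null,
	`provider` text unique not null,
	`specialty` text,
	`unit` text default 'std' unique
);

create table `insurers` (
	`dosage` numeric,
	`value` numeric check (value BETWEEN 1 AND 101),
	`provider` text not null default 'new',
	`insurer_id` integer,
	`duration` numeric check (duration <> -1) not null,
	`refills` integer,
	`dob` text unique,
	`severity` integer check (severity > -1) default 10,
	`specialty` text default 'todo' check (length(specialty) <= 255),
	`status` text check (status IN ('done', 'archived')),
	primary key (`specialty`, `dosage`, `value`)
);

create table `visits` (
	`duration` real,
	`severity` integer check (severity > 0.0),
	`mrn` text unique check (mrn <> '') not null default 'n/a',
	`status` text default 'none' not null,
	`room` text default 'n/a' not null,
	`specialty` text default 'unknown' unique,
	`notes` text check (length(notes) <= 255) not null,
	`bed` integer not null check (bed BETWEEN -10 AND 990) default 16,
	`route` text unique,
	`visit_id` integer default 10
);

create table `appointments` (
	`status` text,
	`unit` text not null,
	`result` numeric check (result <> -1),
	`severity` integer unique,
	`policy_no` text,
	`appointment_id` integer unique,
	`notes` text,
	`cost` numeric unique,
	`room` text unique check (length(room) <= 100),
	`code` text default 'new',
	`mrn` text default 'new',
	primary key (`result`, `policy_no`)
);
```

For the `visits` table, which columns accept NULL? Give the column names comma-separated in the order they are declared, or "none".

duration, severity, specialty, route, visit_id

- duration: no NOT NULL constraint applies → nullable.
- severity: CHECK does not forbid NULL (a CHECK constraint passes when its expression is NULL) → nullable.
- mrn: declared NOT NULL → not nullable.
- status: declared NOT NULL → not nullable.
- room: declared NOT NULL → not nullable.
- specialty: UNIQUE does not imply NOT NULL → nullable.
- notes: declared NOT NULL → not nullable.
- bed: declared NOT NULL → not nullable.
- route: UNIQUE does not imply NOT NULL → nullable.
- visit_id: DEFAULT only fills an omitted column; an explicit NULL is still allowed → nullable.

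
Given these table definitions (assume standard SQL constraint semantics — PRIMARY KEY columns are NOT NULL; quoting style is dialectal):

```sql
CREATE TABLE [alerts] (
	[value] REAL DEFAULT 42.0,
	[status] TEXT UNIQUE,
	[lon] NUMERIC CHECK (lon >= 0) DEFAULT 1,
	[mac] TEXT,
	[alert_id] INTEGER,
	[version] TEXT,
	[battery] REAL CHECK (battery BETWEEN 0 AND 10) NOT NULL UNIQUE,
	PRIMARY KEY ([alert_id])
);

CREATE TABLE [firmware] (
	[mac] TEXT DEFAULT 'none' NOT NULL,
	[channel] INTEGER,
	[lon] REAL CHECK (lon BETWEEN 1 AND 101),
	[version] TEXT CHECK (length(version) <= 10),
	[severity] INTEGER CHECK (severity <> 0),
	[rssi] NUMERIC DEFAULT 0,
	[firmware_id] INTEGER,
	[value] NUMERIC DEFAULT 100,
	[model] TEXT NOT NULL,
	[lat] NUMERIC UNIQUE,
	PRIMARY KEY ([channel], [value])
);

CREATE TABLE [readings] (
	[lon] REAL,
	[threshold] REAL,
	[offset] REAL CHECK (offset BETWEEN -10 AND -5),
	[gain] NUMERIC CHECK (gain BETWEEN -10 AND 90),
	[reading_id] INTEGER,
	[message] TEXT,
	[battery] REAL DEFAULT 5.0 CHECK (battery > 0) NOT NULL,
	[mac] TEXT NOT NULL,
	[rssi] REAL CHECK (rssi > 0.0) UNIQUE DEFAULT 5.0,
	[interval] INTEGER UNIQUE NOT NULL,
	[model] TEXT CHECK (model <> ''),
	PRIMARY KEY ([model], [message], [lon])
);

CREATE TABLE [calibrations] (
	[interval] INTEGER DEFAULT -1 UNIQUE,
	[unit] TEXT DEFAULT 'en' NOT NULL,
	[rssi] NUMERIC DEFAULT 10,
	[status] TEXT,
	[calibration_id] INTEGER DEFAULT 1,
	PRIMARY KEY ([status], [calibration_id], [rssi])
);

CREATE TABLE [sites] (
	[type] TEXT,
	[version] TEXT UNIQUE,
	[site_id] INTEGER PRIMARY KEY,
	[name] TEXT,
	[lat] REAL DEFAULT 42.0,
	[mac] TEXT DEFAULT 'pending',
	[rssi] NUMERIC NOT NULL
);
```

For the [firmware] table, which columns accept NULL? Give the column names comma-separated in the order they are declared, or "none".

lon, version, severity, rssi, firmware_id, lat

- mac: declared NOT NULL → not nullable.
- channel: part of the PRIMARY KEY, which implies NOT NULL → not nullable.
- lon: CHECK does not forbid NULL (a CHECK constraint passes when its expression is NULL) → nullable.
- version: CHECK does not forbid NULL (a CHECK constraint passes when its expression is NULL) → nullable.
- severity: CHECK does not forbid NULL (a CHECK constraint passes when its expression is NULL) → nullable.
- rssi: DEFAULT only fills an omitted column; an explicit NULL is still allowed → nullable.
- firmware_id: no NOT NULL constraint applies → nullable.
- value: part of the PRIMARY KEY, which implies NOT NULL → not nullable.
- model: declared NOT NULL → not nullable.
- lat: UNIQUE does not imply NOT NULL → nullable.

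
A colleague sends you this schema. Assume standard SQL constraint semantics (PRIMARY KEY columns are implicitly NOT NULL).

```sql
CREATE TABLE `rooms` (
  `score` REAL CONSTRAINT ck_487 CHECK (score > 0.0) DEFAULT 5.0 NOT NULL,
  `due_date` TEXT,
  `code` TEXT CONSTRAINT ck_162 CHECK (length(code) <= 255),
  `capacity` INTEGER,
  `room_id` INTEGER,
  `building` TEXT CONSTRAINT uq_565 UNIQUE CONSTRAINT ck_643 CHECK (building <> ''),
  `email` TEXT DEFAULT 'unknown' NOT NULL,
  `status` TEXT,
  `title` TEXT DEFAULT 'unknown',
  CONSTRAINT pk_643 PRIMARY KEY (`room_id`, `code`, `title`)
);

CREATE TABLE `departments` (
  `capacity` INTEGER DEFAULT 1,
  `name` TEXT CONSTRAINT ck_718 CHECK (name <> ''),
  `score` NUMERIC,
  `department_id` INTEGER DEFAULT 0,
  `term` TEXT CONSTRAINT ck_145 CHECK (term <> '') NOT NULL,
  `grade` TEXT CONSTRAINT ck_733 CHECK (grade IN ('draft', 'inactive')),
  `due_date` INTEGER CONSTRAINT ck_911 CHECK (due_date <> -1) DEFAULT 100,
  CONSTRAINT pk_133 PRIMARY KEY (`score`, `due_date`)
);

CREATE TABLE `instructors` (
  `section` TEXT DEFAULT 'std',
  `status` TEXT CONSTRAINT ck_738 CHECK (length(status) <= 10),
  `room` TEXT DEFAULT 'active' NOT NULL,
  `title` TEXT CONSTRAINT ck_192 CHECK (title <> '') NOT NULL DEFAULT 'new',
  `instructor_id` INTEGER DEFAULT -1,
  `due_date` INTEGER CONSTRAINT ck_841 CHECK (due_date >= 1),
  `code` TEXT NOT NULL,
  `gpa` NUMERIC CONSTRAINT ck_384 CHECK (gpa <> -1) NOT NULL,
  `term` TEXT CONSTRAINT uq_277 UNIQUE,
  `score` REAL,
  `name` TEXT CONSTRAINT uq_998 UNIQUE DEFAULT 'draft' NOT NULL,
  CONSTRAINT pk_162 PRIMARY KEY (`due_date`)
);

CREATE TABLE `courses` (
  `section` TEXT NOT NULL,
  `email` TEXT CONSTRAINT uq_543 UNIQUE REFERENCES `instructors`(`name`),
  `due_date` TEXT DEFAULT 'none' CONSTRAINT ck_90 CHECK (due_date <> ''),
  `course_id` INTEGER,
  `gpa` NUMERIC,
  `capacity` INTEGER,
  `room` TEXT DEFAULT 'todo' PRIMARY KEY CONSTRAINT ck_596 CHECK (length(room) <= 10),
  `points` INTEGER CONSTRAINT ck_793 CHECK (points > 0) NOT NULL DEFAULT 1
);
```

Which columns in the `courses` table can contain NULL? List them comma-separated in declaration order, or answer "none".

email, due_date, course_id, gpa, capacity

- section: declared NOT NULL → not nullable.
- email: a foreign key column may be NULL unless separately constrained → nullable.
- due_date: CHECK does not forbid NULL (a CHECK constraint passes when its expression is NULL) → nullable.
- course_id: no NOT NULL constraint applies → nullable.
- gpa: no NOT NULL constraint applies → nullable.
- capacity: no NOT NULL constraint applies → nullable.
- room: part of the PRIMARY KEY, which implies NOT NULL → not nullable.
- points: declared NOT NULL → not nullable.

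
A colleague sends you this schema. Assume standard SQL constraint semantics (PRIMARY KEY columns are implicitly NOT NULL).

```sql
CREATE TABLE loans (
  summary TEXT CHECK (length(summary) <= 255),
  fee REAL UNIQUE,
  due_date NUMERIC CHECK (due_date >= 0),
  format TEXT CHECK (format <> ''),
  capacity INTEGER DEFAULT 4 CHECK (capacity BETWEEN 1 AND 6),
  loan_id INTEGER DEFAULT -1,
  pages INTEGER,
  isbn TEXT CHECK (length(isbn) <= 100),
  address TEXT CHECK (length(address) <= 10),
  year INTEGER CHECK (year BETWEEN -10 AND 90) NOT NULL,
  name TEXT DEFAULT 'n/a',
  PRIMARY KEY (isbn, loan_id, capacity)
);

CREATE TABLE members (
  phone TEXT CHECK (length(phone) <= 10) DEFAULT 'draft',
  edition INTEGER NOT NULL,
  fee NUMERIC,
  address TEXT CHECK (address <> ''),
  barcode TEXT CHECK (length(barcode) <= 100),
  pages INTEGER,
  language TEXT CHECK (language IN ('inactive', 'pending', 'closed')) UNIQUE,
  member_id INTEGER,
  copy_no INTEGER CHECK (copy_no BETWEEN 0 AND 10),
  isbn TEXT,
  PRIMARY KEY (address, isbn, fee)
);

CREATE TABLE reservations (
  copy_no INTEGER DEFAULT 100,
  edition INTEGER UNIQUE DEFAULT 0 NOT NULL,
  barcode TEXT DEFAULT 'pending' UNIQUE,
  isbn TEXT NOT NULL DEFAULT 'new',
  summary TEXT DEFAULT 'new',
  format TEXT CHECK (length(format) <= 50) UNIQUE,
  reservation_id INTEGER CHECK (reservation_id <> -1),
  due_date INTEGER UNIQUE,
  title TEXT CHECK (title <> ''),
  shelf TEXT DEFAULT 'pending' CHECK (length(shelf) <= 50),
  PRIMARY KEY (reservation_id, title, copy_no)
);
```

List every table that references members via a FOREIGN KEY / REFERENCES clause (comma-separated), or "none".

No REFERENCES clause anywhere in the schema names members.

none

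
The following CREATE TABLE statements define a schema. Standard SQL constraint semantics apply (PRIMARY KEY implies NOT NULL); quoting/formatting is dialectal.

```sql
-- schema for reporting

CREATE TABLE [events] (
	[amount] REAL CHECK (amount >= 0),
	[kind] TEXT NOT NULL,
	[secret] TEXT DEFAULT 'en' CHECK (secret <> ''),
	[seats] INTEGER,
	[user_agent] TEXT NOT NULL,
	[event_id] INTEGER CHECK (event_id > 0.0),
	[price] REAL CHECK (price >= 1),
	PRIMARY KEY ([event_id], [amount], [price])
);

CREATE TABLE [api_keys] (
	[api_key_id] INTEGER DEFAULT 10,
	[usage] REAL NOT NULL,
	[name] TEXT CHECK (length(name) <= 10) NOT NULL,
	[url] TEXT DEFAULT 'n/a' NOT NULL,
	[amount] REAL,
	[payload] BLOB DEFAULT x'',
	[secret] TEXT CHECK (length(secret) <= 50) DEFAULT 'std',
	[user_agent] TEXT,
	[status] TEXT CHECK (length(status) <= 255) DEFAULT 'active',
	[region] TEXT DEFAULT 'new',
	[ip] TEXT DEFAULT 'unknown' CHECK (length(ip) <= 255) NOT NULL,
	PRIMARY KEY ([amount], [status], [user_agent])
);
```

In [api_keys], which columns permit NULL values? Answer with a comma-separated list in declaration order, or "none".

- api_key_id: DEFAULT only fills an omitted column; an explicit NULL is still allowed → nullable.
- usage: declared NOT NULL → not nullable.
- name: declared NOT NULL → not nullable.
- url: declared NOT NULL → not nullable.
- amount: part of the PRIMARY KEY, which implies NOT NULL → not nullable.
- payload: DEFAULT only fills an omitted column; an explicit NULL is still allowed → nullable.
- secret: CHECK does not forbid NULL (a CHECK constraint passes when its expression is NULL) → nullable.
- user_agent: part of the PRIMARY KEY, which implies NOT NULL → not nullable.
- status: part of the PRIMARY KEY, which implies NOT NULL → not nullable.
- region: DEFAULT only fills an omitted column; an explicit NULL is still allowed → nullable.
- ip: declared NOT NULL → not nullable.

api_key_id, payload, secret, region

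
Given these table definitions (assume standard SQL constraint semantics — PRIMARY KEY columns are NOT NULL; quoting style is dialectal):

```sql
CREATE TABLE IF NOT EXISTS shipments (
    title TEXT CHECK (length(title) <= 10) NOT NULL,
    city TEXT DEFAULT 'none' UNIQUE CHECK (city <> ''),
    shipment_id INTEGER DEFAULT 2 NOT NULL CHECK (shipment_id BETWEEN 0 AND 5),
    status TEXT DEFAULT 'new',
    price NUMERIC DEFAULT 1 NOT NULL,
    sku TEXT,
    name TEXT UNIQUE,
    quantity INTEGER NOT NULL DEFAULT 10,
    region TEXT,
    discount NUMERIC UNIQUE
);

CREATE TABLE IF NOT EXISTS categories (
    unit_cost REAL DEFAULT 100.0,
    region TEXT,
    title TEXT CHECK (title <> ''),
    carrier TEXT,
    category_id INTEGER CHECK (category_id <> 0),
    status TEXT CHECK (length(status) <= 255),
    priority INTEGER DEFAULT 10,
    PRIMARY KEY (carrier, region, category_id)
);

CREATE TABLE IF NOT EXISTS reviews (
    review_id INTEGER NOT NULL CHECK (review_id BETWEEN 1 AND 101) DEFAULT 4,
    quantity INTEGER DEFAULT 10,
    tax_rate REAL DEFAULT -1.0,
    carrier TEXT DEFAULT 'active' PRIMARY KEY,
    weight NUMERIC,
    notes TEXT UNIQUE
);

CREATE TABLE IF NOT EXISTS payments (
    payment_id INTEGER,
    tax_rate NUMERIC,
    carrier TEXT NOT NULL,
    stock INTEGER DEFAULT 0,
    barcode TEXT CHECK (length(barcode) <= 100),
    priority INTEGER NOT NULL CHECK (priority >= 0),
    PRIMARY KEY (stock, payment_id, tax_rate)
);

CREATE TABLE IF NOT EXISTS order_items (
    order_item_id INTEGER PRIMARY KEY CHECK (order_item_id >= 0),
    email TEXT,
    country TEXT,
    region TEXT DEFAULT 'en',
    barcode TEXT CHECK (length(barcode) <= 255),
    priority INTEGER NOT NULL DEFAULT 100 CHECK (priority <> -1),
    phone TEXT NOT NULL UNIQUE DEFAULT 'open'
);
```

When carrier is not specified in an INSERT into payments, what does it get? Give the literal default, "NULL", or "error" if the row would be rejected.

carrier has no DEFAULT clause.
Omitting it would insert NULL, but it is declared NOT NULL, so the INSERT fails.

error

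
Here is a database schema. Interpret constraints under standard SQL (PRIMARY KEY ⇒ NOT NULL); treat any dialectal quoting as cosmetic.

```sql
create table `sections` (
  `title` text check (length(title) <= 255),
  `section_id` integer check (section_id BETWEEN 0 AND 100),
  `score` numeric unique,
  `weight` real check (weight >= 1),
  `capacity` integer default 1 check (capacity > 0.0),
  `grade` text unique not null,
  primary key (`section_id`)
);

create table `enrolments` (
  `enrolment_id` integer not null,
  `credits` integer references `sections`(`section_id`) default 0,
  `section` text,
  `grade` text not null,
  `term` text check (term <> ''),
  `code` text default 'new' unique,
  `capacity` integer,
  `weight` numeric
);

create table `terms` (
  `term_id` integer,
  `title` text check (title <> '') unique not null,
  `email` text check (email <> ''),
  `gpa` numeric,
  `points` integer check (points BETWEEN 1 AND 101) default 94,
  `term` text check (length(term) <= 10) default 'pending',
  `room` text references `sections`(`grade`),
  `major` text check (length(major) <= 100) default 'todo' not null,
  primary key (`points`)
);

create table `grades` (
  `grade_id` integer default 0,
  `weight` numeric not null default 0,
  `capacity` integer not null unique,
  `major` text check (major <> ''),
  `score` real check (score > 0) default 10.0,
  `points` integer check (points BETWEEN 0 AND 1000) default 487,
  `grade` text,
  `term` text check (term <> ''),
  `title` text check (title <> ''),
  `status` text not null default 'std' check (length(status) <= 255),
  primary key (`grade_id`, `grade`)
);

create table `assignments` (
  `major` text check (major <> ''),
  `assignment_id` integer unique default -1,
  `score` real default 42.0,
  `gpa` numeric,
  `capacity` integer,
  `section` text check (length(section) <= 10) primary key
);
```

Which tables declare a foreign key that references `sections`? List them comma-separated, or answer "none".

enrolments, terms

- enrolments.credits references sections(section_id).
- terms.room references sections(grade).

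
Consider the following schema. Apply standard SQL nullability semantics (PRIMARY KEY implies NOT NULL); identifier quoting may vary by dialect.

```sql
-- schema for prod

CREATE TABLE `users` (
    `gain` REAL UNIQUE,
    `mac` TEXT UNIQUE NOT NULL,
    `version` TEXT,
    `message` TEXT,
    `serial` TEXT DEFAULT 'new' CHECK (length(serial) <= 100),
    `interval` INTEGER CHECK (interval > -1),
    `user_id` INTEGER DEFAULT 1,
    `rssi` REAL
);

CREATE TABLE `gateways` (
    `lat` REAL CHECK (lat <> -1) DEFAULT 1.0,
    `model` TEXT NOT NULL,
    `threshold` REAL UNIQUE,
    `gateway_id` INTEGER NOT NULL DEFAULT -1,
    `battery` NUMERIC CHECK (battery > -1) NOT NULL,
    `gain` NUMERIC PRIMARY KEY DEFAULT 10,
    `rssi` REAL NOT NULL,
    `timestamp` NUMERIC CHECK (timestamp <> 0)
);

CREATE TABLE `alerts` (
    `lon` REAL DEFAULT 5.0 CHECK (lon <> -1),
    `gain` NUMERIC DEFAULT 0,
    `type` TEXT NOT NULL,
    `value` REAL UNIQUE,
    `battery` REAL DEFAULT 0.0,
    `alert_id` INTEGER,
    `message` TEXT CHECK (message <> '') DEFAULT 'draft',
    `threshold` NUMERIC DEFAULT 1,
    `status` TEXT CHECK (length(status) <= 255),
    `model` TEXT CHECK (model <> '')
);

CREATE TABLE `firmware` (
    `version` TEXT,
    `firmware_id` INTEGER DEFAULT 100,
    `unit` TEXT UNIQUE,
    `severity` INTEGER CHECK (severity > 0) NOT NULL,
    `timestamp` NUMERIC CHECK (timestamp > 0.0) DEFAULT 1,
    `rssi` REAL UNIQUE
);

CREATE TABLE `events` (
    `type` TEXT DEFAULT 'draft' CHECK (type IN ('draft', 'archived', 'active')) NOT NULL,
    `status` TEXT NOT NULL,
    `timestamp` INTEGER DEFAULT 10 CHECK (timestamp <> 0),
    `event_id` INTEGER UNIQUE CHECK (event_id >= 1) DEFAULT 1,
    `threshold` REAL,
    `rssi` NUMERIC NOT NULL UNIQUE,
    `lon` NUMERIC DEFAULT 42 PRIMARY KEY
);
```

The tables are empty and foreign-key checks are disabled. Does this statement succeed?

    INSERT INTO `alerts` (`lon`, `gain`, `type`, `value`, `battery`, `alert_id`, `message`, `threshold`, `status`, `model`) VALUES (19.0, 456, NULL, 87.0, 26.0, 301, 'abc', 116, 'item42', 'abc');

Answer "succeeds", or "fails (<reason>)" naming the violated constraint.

fails (NOT NULL on type)

type is explicitly set to NULL, but type is declared NOT NULL.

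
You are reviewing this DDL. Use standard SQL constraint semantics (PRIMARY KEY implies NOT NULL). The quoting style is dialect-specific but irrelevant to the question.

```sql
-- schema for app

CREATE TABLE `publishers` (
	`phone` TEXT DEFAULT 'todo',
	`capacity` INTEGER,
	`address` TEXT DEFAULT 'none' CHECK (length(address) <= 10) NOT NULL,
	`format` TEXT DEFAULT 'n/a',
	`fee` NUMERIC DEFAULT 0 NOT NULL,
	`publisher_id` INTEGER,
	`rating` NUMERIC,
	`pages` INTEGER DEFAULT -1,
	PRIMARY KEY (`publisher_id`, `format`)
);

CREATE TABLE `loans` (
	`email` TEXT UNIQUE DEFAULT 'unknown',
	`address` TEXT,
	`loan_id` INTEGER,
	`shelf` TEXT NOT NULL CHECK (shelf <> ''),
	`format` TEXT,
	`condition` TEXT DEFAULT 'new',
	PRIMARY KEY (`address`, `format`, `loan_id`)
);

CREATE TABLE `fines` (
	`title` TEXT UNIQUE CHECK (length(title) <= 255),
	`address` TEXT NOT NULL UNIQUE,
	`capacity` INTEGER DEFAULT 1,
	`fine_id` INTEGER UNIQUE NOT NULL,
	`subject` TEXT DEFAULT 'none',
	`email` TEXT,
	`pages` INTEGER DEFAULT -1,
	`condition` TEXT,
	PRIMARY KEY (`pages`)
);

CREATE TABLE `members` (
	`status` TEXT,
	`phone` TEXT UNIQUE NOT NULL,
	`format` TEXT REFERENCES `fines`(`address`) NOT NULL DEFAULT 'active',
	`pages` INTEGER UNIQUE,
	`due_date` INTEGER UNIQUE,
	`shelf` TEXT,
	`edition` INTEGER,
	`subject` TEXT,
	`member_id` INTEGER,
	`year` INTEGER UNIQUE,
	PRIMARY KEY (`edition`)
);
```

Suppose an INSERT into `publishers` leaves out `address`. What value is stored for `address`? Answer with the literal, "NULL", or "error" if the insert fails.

address has an explicit DEFAULT 'none'.
When the column is omitted from an INSERT, that default is used.

'none'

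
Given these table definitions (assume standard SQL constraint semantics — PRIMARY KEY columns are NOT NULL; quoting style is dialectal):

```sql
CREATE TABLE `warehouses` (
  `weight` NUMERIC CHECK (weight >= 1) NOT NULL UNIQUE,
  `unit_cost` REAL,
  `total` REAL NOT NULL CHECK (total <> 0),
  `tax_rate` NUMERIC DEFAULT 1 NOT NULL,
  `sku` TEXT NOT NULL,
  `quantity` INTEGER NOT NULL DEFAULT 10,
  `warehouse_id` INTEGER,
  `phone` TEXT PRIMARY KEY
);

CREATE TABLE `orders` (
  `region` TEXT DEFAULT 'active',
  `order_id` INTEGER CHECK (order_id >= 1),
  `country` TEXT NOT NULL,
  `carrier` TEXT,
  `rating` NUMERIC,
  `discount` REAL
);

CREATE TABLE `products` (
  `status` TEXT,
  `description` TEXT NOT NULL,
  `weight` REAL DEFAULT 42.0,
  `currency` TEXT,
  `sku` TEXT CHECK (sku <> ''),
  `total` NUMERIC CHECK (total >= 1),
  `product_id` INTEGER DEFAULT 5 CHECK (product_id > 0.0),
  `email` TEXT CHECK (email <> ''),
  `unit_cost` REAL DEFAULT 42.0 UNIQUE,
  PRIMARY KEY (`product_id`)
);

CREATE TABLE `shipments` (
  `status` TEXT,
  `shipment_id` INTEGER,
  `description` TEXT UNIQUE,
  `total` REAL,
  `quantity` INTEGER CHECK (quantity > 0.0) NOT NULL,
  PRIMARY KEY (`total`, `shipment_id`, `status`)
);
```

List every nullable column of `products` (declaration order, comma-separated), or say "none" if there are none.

status, weight, currency, sku, total, email, unit_cost

- status: no NOT NULL constraint applies → nullable.
- description: declared NOT NULL → not nullable.
- weight: DEFAULT only fills an omitted column; an explicit NULL is still allowed → nullable.
- currency: no NOT NULL constraint applies → nullable.
- sku: CHECK does not forbid NULL (a CHECK constraint passes when its expression is NULL) → nullable.
- total: CHECK does not forbid NULL (a CHECK constraint passes when its expression is NULL) → nullable.
- product_id: part of the PRIMARY KEY, which implies NOT NULL → not nullable.
- email: CHECK does not forbid NULL (a CHECK constraint passes when its expression is NULL) → nullable.
- unit_cost: UNIQUE does not imply NOT NULL → nullable.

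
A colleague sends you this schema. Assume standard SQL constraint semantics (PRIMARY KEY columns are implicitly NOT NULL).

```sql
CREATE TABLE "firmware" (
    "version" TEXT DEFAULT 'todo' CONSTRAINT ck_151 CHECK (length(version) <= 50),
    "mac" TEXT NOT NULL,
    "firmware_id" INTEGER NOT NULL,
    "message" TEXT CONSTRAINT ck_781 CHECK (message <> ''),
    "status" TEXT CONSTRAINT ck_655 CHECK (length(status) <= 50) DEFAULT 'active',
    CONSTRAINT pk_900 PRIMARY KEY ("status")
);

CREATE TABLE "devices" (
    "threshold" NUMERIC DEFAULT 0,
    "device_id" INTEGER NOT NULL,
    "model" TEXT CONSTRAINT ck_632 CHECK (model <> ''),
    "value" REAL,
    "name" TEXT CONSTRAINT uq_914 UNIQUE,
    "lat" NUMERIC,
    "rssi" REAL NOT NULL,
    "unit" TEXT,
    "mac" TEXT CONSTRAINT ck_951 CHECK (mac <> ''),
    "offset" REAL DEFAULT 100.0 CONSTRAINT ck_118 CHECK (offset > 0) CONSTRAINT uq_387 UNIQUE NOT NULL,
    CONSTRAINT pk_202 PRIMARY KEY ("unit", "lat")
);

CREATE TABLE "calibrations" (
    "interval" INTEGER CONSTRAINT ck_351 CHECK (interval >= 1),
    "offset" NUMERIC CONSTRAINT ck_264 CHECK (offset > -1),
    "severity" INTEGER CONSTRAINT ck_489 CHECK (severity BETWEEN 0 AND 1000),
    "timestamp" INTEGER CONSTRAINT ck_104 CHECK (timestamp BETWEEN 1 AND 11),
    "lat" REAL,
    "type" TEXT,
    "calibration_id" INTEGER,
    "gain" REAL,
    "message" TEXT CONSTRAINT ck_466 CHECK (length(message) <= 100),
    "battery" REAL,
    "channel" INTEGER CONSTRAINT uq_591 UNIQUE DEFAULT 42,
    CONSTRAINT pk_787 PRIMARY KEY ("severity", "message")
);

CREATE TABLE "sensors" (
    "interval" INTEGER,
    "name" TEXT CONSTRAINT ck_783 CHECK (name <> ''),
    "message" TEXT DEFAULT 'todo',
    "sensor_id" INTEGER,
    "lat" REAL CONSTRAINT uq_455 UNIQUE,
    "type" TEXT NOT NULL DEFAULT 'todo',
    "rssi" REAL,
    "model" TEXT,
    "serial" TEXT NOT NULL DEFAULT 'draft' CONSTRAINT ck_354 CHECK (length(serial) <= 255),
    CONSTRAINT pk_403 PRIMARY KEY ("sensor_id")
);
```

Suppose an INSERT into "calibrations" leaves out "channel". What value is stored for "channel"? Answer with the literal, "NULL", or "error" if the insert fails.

42

channel has an explicit DEFAULT 42.
When the column is omitted from an INSERT, that default is used.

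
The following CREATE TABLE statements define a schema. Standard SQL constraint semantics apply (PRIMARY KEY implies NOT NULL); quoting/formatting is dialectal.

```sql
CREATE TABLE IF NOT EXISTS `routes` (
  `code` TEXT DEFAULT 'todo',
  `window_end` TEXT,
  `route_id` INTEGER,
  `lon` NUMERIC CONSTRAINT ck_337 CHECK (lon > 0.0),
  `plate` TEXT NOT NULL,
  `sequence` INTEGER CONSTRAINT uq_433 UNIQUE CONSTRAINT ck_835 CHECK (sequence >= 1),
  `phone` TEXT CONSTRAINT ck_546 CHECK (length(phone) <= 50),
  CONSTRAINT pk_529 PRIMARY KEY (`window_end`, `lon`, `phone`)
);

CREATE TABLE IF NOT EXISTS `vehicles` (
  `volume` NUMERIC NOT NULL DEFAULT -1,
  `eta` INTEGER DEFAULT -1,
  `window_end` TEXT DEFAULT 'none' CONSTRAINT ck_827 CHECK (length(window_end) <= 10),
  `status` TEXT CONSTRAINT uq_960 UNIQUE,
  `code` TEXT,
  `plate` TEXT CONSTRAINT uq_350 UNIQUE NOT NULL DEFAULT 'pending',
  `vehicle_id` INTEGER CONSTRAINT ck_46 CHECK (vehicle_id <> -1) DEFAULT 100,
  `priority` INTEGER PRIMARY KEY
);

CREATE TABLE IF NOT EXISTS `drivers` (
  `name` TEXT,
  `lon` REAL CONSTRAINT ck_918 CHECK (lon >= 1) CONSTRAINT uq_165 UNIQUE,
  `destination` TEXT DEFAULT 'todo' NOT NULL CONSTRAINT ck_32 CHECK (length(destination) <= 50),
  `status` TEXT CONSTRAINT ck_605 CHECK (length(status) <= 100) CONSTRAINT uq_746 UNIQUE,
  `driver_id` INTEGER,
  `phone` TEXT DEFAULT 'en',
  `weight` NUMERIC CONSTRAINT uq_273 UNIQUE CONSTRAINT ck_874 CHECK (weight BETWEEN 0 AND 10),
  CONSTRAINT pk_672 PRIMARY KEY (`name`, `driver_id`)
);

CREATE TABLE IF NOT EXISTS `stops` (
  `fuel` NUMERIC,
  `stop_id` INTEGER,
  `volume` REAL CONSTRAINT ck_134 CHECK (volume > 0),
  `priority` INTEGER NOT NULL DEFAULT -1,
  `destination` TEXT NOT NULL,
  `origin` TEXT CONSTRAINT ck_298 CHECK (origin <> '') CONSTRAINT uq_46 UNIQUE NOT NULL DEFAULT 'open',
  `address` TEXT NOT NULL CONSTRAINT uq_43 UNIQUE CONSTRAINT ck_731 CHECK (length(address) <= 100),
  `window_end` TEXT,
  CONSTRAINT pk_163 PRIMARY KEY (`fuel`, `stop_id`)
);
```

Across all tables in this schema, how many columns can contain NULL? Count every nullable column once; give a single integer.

routes: 3 nullable (code, route_id, sequence — PK (window_end, lon, phone) and explicit NOT NULL columns excluded).
vehicles: 5 nullable (eta, window_end, status, code, vehicle_id — PK (priority) and explicit NOT NULL columns excluded).
drivers: 4 nullable (lon, status, phone, weight — PK (name, driver_id) and explicit NOT NULL columns excluded).
stops: 2 nullable (volume, window_end — PK (fuel, stop_id) and explicit NOT NULL columns excluded).
Total: 3 + 5 + 4 + 2 = 14.

14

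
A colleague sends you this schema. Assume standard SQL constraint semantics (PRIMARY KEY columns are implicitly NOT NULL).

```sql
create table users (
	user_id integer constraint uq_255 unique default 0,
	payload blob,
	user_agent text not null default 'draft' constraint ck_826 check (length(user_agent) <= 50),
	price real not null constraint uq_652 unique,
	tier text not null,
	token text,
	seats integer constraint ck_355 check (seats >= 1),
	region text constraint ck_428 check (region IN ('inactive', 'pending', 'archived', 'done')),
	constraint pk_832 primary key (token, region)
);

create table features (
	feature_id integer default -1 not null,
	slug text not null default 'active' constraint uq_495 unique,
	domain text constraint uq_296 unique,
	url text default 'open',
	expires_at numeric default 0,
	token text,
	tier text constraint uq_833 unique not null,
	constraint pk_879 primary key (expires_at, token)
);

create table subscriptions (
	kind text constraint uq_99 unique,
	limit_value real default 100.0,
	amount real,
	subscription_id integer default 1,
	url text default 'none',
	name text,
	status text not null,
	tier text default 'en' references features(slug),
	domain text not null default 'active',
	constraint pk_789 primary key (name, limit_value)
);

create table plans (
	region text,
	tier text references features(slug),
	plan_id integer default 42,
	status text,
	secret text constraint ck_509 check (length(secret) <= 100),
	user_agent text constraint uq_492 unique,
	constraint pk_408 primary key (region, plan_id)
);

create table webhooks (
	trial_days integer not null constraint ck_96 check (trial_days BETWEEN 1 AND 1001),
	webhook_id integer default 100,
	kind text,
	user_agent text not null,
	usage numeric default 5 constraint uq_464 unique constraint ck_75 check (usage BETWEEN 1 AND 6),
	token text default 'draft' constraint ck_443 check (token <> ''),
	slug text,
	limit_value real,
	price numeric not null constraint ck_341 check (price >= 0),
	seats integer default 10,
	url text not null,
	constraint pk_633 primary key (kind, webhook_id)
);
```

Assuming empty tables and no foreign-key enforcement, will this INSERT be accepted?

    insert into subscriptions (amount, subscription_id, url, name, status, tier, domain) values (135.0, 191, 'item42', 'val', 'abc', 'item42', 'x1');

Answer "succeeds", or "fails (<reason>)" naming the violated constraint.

NOT NULL columns: domain is supplied; limit_value defaults to 100.0; name is supplied; status is supplied.
No constraint is violated.

succeeds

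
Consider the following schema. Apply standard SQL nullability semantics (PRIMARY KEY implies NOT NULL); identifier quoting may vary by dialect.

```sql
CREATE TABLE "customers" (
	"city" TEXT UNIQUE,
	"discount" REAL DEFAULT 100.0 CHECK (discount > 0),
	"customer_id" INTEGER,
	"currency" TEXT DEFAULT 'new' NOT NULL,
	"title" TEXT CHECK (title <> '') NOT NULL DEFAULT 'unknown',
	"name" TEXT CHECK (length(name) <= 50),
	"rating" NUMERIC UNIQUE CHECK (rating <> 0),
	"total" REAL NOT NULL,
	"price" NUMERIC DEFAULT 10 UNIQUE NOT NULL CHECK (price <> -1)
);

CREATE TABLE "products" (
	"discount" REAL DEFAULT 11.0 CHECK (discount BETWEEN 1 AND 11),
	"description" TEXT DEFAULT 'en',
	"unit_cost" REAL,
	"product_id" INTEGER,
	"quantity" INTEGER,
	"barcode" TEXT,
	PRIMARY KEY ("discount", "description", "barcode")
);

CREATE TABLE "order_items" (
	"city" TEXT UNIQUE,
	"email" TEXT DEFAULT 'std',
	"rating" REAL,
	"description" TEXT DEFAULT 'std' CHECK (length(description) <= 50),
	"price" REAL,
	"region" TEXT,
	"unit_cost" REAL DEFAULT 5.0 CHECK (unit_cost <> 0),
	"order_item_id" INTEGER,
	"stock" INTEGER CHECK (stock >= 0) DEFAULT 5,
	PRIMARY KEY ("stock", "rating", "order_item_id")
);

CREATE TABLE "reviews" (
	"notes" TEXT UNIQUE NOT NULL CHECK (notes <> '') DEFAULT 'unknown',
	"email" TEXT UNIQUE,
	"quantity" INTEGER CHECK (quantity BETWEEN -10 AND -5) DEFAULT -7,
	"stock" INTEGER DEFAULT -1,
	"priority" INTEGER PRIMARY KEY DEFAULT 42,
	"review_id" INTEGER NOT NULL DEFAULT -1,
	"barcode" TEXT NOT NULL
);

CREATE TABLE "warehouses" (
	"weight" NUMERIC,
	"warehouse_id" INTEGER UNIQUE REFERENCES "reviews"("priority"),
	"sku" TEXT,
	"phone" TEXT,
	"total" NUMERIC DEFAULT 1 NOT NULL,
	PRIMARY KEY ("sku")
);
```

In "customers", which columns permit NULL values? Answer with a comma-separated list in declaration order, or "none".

city, discount, customer_id, name, rating

- city: UNIQUE does not imply NOT NULL → nullable.
- discount: CHECK does not forbid NULL (a CHECK constraint passes when its expression is NULL) → nullable.
- customer_id: no NOT NULL constraint applies → nullable.
- currency: declared NOT NULL → not nullable.
- title: declared NOT NULL → not nullable.
- name: CHECK does not forbid NULL (a CHECK constraint passes when its expression is NULL) → nullable.
- rating: CHECK does not forbid NULL (a CHECK constraint passes when its expression is NULL) → nullable.
- total: declared NOT NULL → not nullable.
- price: declared NOT NULL → not nullable.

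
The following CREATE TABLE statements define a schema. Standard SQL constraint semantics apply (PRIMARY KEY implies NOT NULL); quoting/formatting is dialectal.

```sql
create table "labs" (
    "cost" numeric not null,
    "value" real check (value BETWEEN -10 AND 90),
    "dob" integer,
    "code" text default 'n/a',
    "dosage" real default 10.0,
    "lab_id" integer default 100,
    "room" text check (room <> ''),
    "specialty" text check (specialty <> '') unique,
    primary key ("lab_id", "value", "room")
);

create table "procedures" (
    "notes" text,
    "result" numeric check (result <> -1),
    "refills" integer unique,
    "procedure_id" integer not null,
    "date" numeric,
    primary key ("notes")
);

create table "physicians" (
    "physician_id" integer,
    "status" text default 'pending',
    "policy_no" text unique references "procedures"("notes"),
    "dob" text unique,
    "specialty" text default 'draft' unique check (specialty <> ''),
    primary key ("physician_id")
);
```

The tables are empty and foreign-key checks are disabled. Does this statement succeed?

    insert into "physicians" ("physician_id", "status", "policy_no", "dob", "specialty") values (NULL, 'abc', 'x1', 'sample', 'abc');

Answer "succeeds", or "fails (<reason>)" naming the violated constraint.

fails (NOT NULL on physician_id)

physician_id is explicitly set to NULL, but physician_id is part of the PRIMARY KEY (implied NOT NULL).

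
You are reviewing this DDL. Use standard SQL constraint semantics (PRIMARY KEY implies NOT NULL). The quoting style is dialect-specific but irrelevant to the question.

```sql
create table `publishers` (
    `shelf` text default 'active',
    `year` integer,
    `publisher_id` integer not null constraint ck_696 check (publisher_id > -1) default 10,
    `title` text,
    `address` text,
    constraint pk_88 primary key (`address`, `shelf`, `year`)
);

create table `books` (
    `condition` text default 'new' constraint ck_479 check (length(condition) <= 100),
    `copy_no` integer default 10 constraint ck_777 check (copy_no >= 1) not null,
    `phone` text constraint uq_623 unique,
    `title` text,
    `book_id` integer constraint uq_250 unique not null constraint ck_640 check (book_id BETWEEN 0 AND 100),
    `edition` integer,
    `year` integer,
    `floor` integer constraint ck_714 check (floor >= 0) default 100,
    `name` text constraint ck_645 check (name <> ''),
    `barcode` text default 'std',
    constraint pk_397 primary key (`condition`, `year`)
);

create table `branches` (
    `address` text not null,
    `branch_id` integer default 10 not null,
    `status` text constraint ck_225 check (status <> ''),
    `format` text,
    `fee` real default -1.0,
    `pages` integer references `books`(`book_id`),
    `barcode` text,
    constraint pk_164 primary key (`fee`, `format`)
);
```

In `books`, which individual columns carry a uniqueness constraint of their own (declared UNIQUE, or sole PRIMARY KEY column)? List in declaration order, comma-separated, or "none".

phone, book_id

- condition: part of a composite PRIMARY KEY — only the tuple is unique, not this column on its own.
- copy_no: no UNIQUE or single-column PK constraint.
- phone: declared UNIQUE → unique.
- title: no UNIQUE or single-column PK constraint.
- book_id: declared UNIQUE → unique.
- edition: no UNIQUE or single-column PK constraint.
- year: part of a composite PRIMARY KEY — only the tuple is unique, not this column on its own.
- floor: no UNIQUE or single-column PK constraint.
- name: no UNIQUE or single-column PK constraint.
- barcode: no UNIQUE or single-column PK constraint.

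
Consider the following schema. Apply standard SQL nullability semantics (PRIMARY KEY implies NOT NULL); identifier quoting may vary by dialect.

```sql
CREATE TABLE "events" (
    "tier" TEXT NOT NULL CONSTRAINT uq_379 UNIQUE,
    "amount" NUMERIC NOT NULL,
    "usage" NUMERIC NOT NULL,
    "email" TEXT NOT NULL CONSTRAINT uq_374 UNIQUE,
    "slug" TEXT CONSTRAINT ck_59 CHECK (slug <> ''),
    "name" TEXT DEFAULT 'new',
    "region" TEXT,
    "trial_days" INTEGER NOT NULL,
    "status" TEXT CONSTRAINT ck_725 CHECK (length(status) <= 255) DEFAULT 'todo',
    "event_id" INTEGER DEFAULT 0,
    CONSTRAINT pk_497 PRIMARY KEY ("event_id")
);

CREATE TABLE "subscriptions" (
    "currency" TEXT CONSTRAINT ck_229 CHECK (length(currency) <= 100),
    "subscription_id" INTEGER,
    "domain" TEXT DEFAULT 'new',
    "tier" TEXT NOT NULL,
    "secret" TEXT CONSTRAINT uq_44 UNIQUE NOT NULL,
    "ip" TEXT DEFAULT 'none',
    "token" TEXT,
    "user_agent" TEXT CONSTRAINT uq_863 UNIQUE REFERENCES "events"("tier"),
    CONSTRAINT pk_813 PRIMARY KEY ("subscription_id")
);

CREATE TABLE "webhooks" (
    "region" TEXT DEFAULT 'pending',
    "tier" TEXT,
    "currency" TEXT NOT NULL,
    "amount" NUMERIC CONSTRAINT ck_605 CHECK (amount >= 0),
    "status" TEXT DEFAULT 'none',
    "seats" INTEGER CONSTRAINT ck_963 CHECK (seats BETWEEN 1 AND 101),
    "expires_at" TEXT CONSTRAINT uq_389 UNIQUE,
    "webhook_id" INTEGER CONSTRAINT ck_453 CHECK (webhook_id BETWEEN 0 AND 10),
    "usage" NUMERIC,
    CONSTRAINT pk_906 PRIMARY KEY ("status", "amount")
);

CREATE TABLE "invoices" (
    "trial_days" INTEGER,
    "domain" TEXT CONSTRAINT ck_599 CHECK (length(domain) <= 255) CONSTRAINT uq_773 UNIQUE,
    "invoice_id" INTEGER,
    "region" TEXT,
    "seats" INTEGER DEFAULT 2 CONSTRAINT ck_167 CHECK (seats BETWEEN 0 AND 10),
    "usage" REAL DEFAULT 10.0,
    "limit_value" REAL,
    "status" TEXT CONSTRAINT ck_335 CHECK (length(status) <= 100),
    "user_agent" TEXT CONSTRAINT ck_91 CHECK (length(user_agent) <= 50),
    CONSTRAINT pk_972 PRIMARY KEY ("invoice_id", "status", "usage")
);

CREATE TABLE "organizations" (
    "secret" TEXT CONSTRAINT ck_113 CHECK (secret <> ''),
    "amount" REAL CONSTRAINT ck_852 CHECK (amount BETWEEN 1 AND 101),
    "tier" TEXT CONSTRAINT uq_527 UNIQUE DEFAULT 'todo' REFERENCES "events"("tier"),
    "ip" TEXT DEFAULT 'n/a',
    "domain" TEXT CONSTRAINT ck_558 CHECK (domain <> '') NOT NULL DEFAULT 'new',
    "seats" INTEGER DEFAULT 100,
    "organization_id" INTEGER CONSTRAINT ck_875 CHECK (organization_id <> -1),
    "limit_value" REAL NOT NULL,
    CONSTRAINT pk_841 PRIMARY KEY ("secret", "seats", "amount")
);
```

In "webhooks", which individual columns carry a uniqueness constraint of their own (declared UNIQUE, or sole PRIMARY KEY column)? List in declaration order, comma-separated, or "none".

- region: no UNIQUE or single-column PK constraint.
- tier: no UNIQUE or single-column PK constraint.
- currency: no UNIQUE or single-column PK constraint.
- amount: part of a composite PRIMARY KEY — only the tuple is unique, not this column on its own.
- status: part of a composite PRIMARY KEY — only the tuple is unique, not this column on its own.
- seats: no UNIQUE or single-column PK constraint.
- expires_at: declared UNIQUE → unique.
- webhook_id: no UNIQUE or single-column PK constraint.
- usage: no UNIQUE or single-column PK constraint.

expires_at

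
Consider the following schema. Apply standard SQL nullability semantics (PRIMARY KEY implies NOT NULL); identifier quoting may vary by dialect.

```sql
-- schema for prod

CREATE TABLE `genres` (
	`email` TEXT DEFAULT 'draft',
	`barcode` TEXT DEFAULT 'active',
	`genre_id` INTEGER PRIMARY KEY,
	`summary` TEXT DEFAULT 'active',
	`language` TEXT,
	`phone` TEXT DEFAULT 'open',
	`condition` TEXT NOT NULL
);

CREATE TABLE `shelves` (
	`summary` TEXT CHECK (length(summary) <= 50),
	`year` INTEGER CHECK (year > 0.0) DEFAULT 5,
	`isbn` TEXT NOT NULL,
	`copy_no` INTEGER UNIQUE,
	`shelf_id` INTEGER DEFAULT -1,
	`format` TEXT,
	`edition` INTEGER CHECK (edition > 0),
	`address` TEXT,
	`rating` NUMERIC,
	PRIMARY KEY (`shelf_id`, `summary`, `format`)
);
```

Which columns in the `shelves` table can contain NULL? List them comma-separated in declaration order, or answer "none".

year, copy_no, edition, address, rating

- summary: part of the PRIMARY KEY, which implies NOT NULL → not nullable.
- year: CHECK does not forbid NULL (a CHECK constraint passes when its expression is NULL) → nullable.
- isbn: declared NOT NULL → not nullable.
- copy_no: UNIQUE does not imply NOT NULL → nullable.
- shelf_id: part of the PRIMARY KEY, which implies NOT NULL → not nullable.
- format: part of the PRIMARY KEY, which implies NOT NULL → not nullable.
- edition: CHECK does not forbid NULL (a CHECK constraint passes when its expression is NULL) → nullable.
- address: no NOT NULL constraint applies → nullable.
- rating: no NOT NULL constraint applies → nullable.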